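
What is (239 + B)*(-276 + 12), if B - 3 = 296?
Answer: -142032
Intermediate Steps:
B = 299 (B = 3 + 296 = 299)
(239 + B)*(-276 + 12) = (239 + 299)*(-276 + 12) = 538*(-264) = -142032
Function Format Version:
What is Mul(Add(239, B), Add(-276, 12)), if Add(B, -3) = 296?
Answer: -142032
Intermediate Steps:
B = 299 (B = Add(3, 296) = 299)
Mul(Add(239, B), Add(-276, 12)) = Mul(Add(239, 299), Add(-276, 12)) = Mul(538, -264) = -142032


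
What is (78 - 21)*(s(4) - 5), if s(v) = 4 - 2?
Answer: -171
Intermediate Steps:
s(v) = 2
(78 - 21)*(s(4) - 5) = (78 - 21)*(2 - 5) = 57*(-3) = -171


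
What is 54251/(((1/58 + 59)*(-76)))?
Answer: -1573279/130074 ≈ -12.095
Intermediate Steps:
54251/(((1/58 + 59)*(-76))) = 54251/(((3423/58)*(-76))) = 54251/(-130074/29) = 54251*(-29/130074) = -1573279/130074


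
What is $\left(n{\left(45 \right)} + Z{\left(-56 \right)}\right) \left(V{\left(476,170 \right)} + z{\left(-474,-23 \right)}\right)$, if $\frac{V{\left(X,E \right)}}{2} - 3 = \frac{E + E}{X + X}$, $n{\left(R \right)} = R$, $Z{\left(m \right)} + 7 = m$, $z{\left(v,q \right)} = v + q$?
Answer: $\frac{61776}{7} \approx 8825.1$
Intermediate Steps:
$z{\left(v,q \right)} = q + v$
$Z{\left(m \right)} = -7 + m$
$V{\left(X,E \right)} = 6 + \frac{2 E}{X}$ ($V{\left(X,E \right)} = 6 + 2 \frac{E + E}{X + X} = 6 + 2 \frac{2 E}{2 X} = 6 + 2 \cdot 2 E \frac{1}{2 X} = 6 + 2 \frac{E}{X} = 6 + \frac{2 E}{X}$)
$\left(n{\left(45 \right)} + Z{\left(-56 \right)}\right) \left(V{\left(476,170 \right)} + z{\left(-474,-23 \right)}\right) = \left(45 - 63\right) \left(\left(6 + 2 \cdot 170 \cdot \frac{1}{476}\right) - 497\right) = - 18 \left(\left(6 + \frac{5}{7}\right) - 497\right) = - 18 \left(\frac{47}{7} - 497\right) = \left(-18\right) \left(- \frac{3432}{7}\right) = \frac{61776}{7}$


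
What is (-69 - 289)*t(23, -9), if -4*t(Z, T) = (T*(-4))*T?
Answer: -28998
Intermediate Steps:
t(Z, T) = T**2 (t(Z, T) = -T*(-4)*T/4 = -(-4*T)*T/4 = -(-1)*T**2 = T**2)
(-69 - 289)*t(23, -9) = (-69 - 289)*(-9)**2 = -358*81 = -28998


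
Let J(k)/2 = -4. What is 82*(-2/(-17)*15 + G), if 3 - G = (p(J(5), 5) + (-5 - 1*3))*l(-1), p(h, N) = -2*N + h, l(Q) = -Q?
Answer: 42886/17 ≈ 2522.7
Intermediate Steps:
J(k) = -8 (J(k) = 2*(-4) = -8)
p(h, N) = h - 2*N
G = 29 (G = 3 - ((-8 - 2*5) + (-5 - 1*3))*(-1*(-1)) = 3 - ((-8 - 10) + (-5 - 3)) = 3 - (-18 - 8) = 3 - (-26) = 3 - 1*(-26) = 3 + 26 = 29)
82*(-2/(-17)*15 + G) = 82*(-2/(-17)*15 + 29) = 82*(-2*(-1/17)*15 + 29) = 82*((2/17)*15 + 29) = 82*(30/17 + 29) = 82*(523/17) = 42886/17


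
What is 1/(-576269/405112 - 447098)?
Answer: -405112/181125341245 ≈ -2.2366e-6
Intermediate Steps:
1/(-576269/405112 - 447098) = 1/(-181125341245/405112) = -405112/181125341245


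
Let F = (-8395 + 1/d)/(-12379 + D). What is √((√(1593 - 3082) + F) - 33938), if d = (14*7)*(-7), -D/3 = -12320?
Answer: √(-196943594742575786 + 5802982287844*I*√1489)/2408938 ≈ 0.10473 + 184.22*I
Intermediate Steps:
D = 36960 (D = -3*(-12320) = 36960)
d = -686 (d = 98*(-7) = -686)
F = -5758971/16862566 (F = (-8395 + 1/(-686))/(-12379 + 36960) = (-8395 - 1/686)/24581 = -5758971/686*1/24581 = -5758971/16862566 ≈ -0.34152)
√((√(1593 - 3082) + F) - 33938) = √((√(1593 - 3082) - 5758971/16862566) - 33938) = √((√(-1489) - 5758971/16862566) - 33938) = √((I*√1489 - 5758971/16862566) - 33938) = √((-5758971/16862566 + I*√1489) - 33938) = √(-572287523879/16862566 + I*√1489)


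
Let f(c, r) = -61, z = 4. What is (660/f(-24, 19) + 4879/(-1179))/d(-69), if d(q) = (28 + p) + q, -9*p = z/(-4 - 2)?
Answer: 3227277/8830055 ≈ 0.36549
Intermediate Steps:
p = 2/27 (p = -4/(9*(-4 - 2)) = -4/(9*(-6)) = -(-1)*4/54 = -⅑*(-⅔) = 2/27 ≈ 0.074074)
d(q) = 758/27 + q (d(q) = (28 + 2/27) + q = 758/27 + q)
(660/f(-24, 19) + 4879/(-1179))/d(-69) = (660/(-61) + 4879/(-1179))/(758/27 - 69) = (660*(-1/61) + 4879*(-1/1179))/(-1105/27) = (-660/61 - 4879/1179)*(-27/1105) = -1075759/71919*(-27/1105) = 3227277/8830055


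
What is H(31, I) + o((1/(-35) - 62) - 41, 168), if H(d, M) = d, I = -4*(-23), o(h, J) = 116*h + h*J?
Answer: -1023019/35 ≈ -29229.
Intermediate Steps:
o(h, J) = 116*h + J*h
I = 92
H(31, I) + o((1/(-35) - 62) - 41, 168) = 31 + ((1/(-35) - 62) - 41)*(116 + 168) = 31 + ((-1/35 - 62) - 41)*284 = 31 + (-2171/35 - 41)*284 = 31 - 3606/35*284 = 31 - 1024104/35 = -1023019/35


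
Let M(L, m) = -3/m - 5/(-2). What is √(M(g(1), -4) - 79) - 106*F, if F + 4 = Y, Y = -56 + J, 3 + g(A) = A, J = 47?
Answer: 1378 + I*√303/2 ≈ 1378.0 + 8.7034*I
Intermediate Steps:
g(A) = -3 + A
M(L, m) = 5/2 - 3/m (M(L, m) = -3/m - 5*(-½) = -3/m + 5/2 = 5/2 - 3/m)
Y = -9 (Y = -56 + 47 = -9)
F = -13 (F = -4 - 9 = -13)
√(M(g(1), -4) - 79) - 106*F = √((5/2 - 3/(-4)) - 79) - 106*(-13) = √((5/2 - 3*(-¼)) - 79) + 1378 = √((5/2 + ¾) - 79) + 1378 = √(13/4 - 79) + 1378 = √(-303/4) + 1378 = I*√303/2 + 1378 = 1378 + I*√303/2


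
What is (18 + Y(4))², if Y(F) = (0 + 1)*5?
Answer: 529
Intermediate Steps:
Y(F) = 5 (Y(F) = 1*5 = 5)
(18 + Y(4))² = (18 + 5)² = 23² = 529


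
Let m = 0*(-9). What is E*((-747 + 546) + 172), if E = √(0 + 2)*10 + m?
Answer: -290*√2 ≈ -410.12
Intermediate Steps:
m = 0
E = 10*√2 (E = √(0 + 2)*10 + 0 = √2*10 + 0 = 10*√2 + 0 = 10*√2 ≈ 14.142)
E*((-747 + 546) + 172) = (10*√2)*((-747 + 546) + 172) = (10*√2)*(-201 + 172) = (10*√2)*(-29) = -290*√2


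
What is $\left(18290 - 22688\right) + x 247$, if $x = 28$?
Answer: $2518$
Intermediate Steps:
$\left(18290 - 22688\right) + x 247 = \left(18290 - 22688\right) + 28 \cdot 247 = -4398 + 6916 = 2518$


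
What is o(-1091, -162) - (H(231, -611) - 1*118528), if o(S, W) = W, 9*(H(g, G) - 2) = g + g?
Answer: 354938/3 ≈ 1.1831e+5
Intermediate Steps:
H(g, G) = 2 + 2*g/9 (H(g, G) = 2 + (g + g)/9 = 2 + (2*g)/9 = 2 + 2*g/9)
o(-1091, -162) - (H(231, -611) - 1*118528) = -162 - ((2 + (2/9)*231) - 1*118528) = -162 - ((2 + 154/3) - 118528) = -162 - (160/3 - 118528) = -162 - 1*(-355424/3) = -162 + 355424/3 = 354938/3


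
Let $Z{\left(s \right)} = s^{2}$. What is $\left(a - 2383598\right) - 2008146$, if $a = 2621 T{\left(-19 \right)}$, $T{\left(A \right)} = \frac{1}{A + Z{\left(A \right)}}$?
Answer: $- \frac{1501973827}{342} \approx -4.3917 \cdot 10^{6}$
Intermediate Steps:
$T{\left(A \right)} = \frac{1}{A + A^{2}}$
$a = \frac{2621}{342}$ ($a = 2621 \frac{1}{\left(-19\right) \left(1 - 19\right)} = 2621 \left(- \frac{1}{19 \left(-18\right)}\right) = 2621 \left(\left(- \frac{1}{19}\right) \left(- \frac{1}{18}\right)\right) = 2621 \cdot \frac{1}{342} = \frac{2621}{342} \approx 7.6637$)
$\left(a - 2383598\right) - 2008146 = \left(\frac{2621}{342} - 2383598\right) - 2008146 = - \frac{815187895}{342} - 2008146 = - \frac{1501973827}{342}$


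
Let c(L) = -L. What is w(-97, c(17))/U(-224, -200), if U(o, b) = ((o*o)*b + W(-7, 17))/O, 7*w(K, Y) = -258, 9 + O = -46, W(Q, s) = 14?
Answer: -2365/11707717 ≈ -0.00020200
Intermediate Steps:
O = -55 (O = -9 - 46 = -55)
w(K, Y) = -258/7 (w(K, Y) = (⅐)*(-258) = -258/7)
U(o, b) = -14/55 - b*o²/55 (U(o, b) = ((o*o)*b + 14)/(-55) = (o²*b + 14)*(-1/55) = (b*o² + 14)*(-1/55) = (14 + b*o²)*(-1/55) = -14/55 - b*o²/55)
w(-97, c(17))/U(-224, -200) = -258/(7*(-14/55 - 1/55*(-200)*(-224)²)) = -258/(7*(-14/55 - 1/55*(-200)*50176)) = -258/(7*(-14/55 + 2007040/11)) = -258/(7*10035186/55) = -258/7*55/10035186 = -2365/11707717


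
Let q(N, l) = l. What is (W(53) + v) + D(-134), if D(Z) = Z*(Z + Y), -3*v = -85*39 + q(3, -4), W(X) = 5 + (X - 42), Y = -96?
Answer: 95827/3 ≈ 31942.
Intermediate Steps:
W(X) = -37 + X (W(X) = 5 + (-42 + X) = -37 + X)
v = 3319/3 (v = -(-85*39 - 4)/3 = -(-3315 - 4)/3 = -⅓*(-3319) = 3319/3 ≈ 1106.3)
D(Z) = Z*(-96 + Z) (D(Z) = Z*(Z - 96) = Z*(-96 + Z))
(W(53) + v) + D(-134) = ((-37 + 53) + 3319/3) - 134*(-96 - 134) = (16 + 3319/3) - 134*(-230) = 3367/3 + 30820 = 95827/3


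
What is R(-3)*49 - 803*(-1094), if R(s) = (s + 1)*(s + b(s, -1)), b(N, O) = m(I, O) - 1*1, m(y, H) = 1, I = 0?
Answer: 878776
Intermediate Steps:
b(N, O) = 0 (b(N, O) = 1 - 1*1 = 1 - 1 = 0)
R(s) = s*(1 + s) (R(s) = (s + 1)*(s + 0) = (1 + s)*s = s*(1 + s))
R(-3)*49 - 803*(-1094) = -3*(1 - 3)*49 - 803*(-1094) = -3*(-2)*49 + 878482 = 6*49 + 878482 = 294 + 878482 = 878776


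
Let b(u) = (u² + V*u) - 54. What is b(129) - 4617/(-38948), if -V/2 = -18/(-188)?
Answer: 30318430743/1830556 ≈ 16562.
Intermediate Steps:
V = -9/47 (V = -(-36)/(-188) = -(-36)*(-1)/188 = -2*9/94 = -9/47 ≈ -0.19149)
b(u) = -54 + u² - 9*u/47 (b(u) = (u² - 9*u/47) - 54 = -54 + u² - 9*u/47)
b(129) - 4617/(-38948) = (-54 + 129² - 9/47*129) - 4617/(-38948) = (-54 + 16641 - 1161/47) - 4617*(-1)/38948 = 778428/47 - 1*(-4617/38948) = 778428/47 + 4617/38948 = 30318430743/1830556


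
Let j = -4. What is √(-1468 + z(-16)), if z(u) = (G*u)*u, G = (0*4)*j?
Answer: 2*I*√367 ≈ 38.315*I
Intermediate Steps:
G = 0 (G = (0*4)*(-4) = 0*(-4) = 0)
z(u) = 0 (z(u) = (0*u)*u = 0*u = 0)
√(-1468 + z(-16)) = √(-1468 + 0) = √(-1468) = 2*I*√367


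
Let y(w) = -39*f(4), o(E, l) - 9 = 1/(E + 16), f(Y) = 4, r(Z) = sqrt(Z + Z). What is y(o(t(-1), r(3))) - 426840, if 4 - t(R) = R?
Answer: -426996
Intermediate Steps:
t(R) = 4 - R
r(Z) = sqrt(2)*sqrt(Z) (r(Z) = sqrt(2*Z) = sqrt(2)*sqrt(Z))
o(E, l) = 9 + 1/(16 + E) (o(E, l) = 9 + 1/(E + 16) = 9 + 1/(16 + E))
y(w) = -156 (y(w) = -39*4 = -156)
y(o(t(-1), r(3))) - 426840 = -156 - 426840 = -426996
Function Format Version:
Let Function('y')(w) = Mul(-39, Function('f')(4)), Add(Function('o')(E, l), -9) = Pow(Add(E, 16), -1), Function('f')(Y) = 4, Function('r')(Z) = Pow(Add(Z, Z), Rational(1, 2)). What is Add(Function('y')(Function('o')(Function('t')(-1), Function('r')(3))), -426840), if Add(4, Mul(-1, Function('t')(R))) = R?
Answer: -426996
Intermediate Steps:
Function('t')(R) = Add(4, Mul(-1, R))
Function('r')(Z) = Mul(Pow(2, Rational(1, 2)), Pow(Z, Rational(1, 2))) (Function('r')(Z) = Pow(Mul(2, Z), Rational(1, 2)) = Mul(Pow(2, Rational(1, 2)), Pow(Z, Rational(1, 2))))
Function('o')(E, l) = Add(9, Pow(Add(16, E), -1)) (Function('o')(E, l) = Add(9, Pow(Add(E, 16), -1)) = Add(9, Pow(Add(16, E), -1)))
Function('y')(w) = -156 (Function('y')(w) = Mul(-39, 4) = -156)
Add(Function('y')(Function('o')(Function('t')(-1), Function('r')(3))), -426840) = Add(-156, -426840) = -426996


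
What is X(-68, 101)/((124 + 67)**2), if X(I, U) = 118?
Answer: 118/36481 ≈ 0.0032346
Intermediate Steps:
X(-68, 101)/((124 + 67)**2) = 118/((124 + 67)**2) = 118/(191**2) = 118/36481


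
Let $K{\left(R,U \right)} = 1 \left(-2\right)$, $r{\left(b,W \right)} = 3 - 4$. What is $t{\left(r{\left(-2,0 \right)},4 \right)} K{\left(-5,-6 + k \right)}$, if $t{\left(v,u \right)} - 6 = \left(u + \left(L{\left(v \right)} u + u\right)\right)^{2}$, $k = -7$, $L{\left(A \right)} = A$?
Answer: $-44$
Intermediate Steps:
$r{\left(b,W \right)} = -1$
$K{\left(R,U \right)} = -2$
$t{\left(v,u \right)} = 6 + \left(2 u + u v\right)^{2}$ ($t{\left(v,u \right)} = 6 + \left(u + \left(v u + u\right)\right)^{2} = 6 + \left(u + \left(u v + u\right)\right)^{2} = 6 + \left(u + \left(u + u v\right)\right)^{2} = 6 + \left(2 u + u v\right)^{2}$)
$t{\left(r{\left(-2,0 \right)},4 \right)} K{\left(-5,-6 + k \right)} = \left(6 + 4^{2} \left(2 - 1\right)^{2}\right) \left(-2\right) = \left(6 + 16 \cdot 1^{2}\right) \left(-2\right) = \left(6 + 16 \cdot 1\right) \left(-2\right) = \left(6 + 16\right) \left(-2\right) = 22 \left(-2\right) = -44$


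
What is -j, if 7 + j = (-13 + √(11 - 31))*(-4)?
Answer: -45 + 8*I*√5 ≈ -45.0 + 17.889*I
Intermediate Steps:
j = 45 - 8*I*√5 (j = -7 + (-13 + √(11 - 31))*(-4) = -7 + (-13 + √(-20))*(-4) = -7 + (-13 + 2*I*√5)*(-4) = -7 + (52 - 8*I*√5) = 45 - 8*I*√5 ≈ 45.0 - 17.889*I)
-j = -(45 - 8*I*√5) = -45 + 8*I*√5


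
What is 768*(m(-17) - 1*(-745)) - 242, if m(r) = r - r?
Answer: 571918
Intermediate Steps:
m(r) = 0
768*(m(-17) - 1*(-745)) - 242 = 768*(0 - 1*(-745)) - 242 = 768*(0 + 745) - 242 = 768*745 - 242 = 572160 - 242 = 571918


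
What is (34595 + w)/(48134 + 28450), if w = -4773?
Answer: 14911/38292 ≈ 0.38940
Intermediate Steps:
(34595 + w)/(48134 + 28450) = (34595 - 4773)/(48134 + 28450) = 29822/76584 = 29822*(1/76584) = 14911/38292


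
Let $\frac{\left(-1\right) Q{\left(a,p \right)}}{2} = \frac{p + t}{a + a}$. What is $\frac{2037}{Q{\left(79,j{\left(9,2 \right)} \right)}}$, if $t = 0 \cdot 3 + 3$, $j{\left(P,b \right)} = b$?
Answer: $- \frac{160923}{5} \approx -32185.0$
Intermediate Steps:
$t = 3$ ($t = 0 + 3 = 3$)
$Q{\left(a,p \right)} = - \frac{3 + p}{a}$ ($Q{\left(a,p \right)} = - 2 \frac{p + 3}{a + a} = - 2 \frac{3 + p}{2 a} = - \frac{3 + p}{a}$)
$\frac{2037}{Q{\left(79,j{\left(9,2 \right)} \right)}} = \frac{2037}{\frac{1}{79} \left(-3 - 2\right)} = \frac{2037}{\frac{1}{79} \left(-5\right)} = \frac{2037}{- \frac{5}{79}} = 2037 \left(- \frac{79}{5}\right) = - \frac{160923}{5}$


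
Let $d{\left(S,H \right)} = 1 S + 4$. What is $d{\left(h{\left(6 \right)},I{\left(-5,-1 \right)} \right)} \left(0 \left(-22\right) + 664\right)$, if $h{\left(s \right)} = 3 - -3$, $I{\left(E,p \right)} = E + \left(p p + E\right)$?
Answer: $6640$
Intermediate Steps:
$I{\left(E,p \right)} = p^{2} + 2 E$ ($I{\left(E,p \right)} = E + \left(p^{2} + E\right) = E + \left(E + p^{2}\right) = p^{2} + 2 E$)
$h{\left(s \right)} = 6$ ($h{\left(s \right)} = 3 + 3 = 6$)
$d{\left(S,H \right)} = 4 + S$ ($d{\left(S,H \right)} = S + 4 = 4 + S$)
$d{\left(h{\left(6 \right)},I{\left(-5,-1 \right)} \right)} \left(0 \left(-22\right) + 664\right) = \left(4 + 6\right) \left(0 \left(-22\right) + 664\right) = 10 \left(0 + 664\right) = 10 \cdot 664 = 6640$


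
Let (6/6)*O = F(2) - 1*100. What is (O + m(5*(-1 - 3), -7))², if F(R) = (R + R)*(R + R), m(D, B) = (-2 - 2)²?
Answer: 4624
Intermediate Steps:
m(D, B) = 16 (m(D, B) = (-4)² = 16)
F(R) = 4*R² (F(R) = (2*R)*(2*R) = 4*R²)
O = -84 (O = 4*2² - 1*100 = 4*4 - 100 = 16 - 100 = -84)
(O + m(5*(-1 - 3), -7))² = (-84 + 16)² = (-68)² = 4624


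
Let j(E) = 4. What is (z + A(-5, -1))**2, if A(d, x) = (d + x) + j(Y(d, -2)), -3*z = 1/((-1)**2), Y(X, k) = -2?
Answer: 49/9 ≈ 5.4444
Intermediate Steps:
z = -1/3 (z = -1/(3*((-1)**2)) = -1/3/1 = -1/3*1 = -1/3 ≈ -0.33333)
A(d, x) = 4 + d + x (A(d, x) = (d + x) + 4 = 4 + d + x)
(z + A(-5, -1))**2 = (-1/3 + (4 - 5 - 1))**2 = (-1/3 - 2)**2 = (-7/3)**2 = 49/9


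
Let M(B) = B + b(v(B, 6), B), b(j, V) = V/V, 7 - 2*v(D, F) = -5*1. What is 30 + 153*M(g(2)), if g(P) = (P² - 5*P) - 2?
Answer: -1041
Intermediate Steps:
v(D, F) = 6 (v(D, F) = 7/2 - (-5)/2 = 7/2 - ½*(-5) = 7/2 + 5/2 = 6)
g(P) = -2 + P² - 5*P
b(j, V) = 1
M(B) = 1 + B (M(B) = B + 1 = 1 + B)
30 + 153*M(g(2)) = 30 + 153*(1 + (-2 + 2² - 5*2)) = 30 + 153*(1 + (-2 + 4 - 10)) = 30 + 153*(1 - 8) = 30 + 153*(-7) = 30 - 1071 = -1041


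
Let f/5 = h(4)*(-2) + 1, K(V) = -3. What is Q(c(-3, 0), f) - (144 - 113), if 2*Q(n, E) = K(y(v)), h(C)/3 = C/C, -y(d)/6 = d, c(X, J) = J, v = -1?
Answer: -65/2 ≈ -32.500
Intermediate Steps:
y(d) = -6*d
h(C) = 3 (h(C) = 3*(C/C) = 3*1 = 3)
f = -25 (f = 5*(3*(-2) + 1) = 5*(-6 + 1) = 5*(-5) = -25)
Q(n, E) = -3/2 (Q(n, E) = (½)*(-3) = -3/2)
Q(c(-3, 0), f) - (144 - 113) = -3/2 - (144 - 113) = -3/2 - 1*31 = -3/2 - 31 = -65/2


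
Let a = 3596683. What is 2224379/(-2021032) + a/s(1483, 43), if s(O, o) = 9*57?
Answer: 7267870330429/1036789416 ≈ 7010.0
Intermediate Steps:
s(O, o) = 513
2224379/(-2021032) + a/s(1483, 43) = 2224379/(-2021032) + 3596683/513 = 2224379*(-1/2021032) + 3596683*(1/513) = -2224379/2021032 + 3596683/513 = 7267870330429/1036789416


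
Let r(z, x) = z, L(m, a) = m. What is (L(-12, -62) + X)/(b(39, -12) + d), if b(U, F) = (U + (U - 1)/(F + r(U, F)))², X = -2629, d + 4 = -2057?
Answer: 1925289/312188 ≈ 6.1671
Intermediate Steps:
d = -2061 (d = -4 - 2057 = -2061)
b(U, F) = (U + (-1 + U)/(F + U))² (b(U, F) = (U + (U - 1)/(F + U))² = (U + (-1 + U)/(F + U))²)
(L(-12, -62) + X)/(b(39, -12) + d) = (-12 - 2629)/((-1 + 39 + 39² - 12*39)²/(-12 + 39)² - 2061) = -2641/((-1 + 39 + 1521 - 468)²/27² - 2061) = -2641/((1/729)*1091² - 2061) = -2641/((1/729)*1190281 - 2061) = -2641/(1190281/729 - 2061) = -2641/(-312188/729) = -2641*(-729/312188) = 1925289/312188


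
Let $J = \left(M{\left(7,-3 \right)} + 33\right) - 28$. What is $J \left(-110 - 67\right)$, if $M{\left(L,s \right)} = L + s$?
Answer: $-1593$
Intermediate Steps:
$J = 9$ ($J = \left(\left(7 - 3\right) + 33\right) - 28 = \left(4 + 33\right) - 28 = 37 - 28 = 9$)
$J \left(-110 - 67\right) = 9 \left(-110 - 67\right) = 9 \left(-177\right) = -1593$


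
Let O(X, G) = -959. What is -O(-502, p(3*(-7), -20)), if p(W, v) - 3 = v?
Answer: 959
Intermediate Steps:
p(W, v) = 3 + v
-O(-502, p(3*(-7), -20)) = -1*(-959) = 959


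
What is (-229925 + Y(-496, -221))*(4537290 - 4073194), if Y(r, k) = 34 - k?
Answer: -106588928320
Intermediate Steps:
(-229925 + Y(-496, -221))*(4537290 - 4073194) = (-229925 + (34 - 1*(-221)))*(4537290 - 4073194) = (-229925 + (34 + 221))*464096 = (-229925 + 255)*464096 = -229670*464096 = -106588928320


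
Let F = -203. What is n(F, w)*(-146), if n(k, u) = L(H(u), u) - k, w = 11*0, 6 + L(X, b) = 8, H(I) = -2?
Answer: -29930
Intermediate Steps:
L(X, b) = 2 (L(X, b) = -6 + 8 = 2)
w = 0
n(k, u) = 2 - k
n(F, w)*(-146) = (2 - 1*(-203))*(-146) = (2 + 203)*(-146) = 205*(-146) = -29930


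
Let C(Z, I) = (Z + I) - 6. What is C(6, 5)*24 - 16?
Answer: 104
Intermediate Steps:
C(Z, I) = -6 + I + Z (C(Z, I) = (I + Z) - 6 = -6 + I + Z)
C(6, 5)*24 - 16 = (-6 + 5 + 6)*24 - 16 = 5*24 - 16 = 120 - 16 = 104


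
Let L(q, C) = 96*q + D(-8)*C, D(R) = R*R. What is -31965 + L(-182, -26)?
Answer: -51101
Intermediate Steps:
D(R) = R²
L(q, C) = 64*C + 96*q (L(q, C) = 96*q + (-8)²*C = 96*q + 64*C = 64*C + 96*q)
-31965 + L(-182, -26) = -31965 + (64*(-26) + 96*(-182)) = -31965 + (-1664 - 17472) = -31965 - 19136 = -51101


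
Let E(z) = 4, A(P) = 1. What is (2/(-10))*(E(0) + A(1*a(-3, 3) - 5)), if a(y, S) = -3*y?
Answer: -1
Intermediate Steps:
(2/(-10))*(E(0) + A(1*a(-3, 3) - 5)) = (2/(-10))*(4 + 1) = (2*(-⅒))*5 = -⅕*5 = -1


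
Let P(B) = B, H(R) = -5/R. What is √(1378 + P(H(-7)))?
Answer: √67557/7 ≈ 37.131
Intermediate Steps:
√(1378 + P(H(-7))) = √(1378 - 5/(-7)) = √(1378 - 5*(-⅐)) = √(1378 + 5/7) = √(9651/7) = √67557/7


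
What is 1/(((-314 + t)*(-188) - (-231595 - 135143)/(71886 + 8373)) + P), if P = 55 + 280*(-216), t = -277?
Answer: 26753/1356044545 ≈ 1.9729e-5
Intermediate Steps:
P = -60425 (P = 55 - 60480 = -60425)
1/(((-314 + t)*(-188) - (-231595 - 135143)/(71886 + 8373)) + P) = 1/(((-314 - 277)*(-188) - (-231595 - 135143)/(71886 + 8373)) - 60425) = 1/((-591*(-188) - (-366738)/80259) - 60425) = 1/((111108 - (-366738)/80259) - 60425) = 1/((111108 - 1*(-122246/26753)) - 60425) = 1/((111108 + 122246/26753) - 60425) = 1/(2972594570/26753 - 60425) = 1/(1356044545/26753) = 26753/1356044545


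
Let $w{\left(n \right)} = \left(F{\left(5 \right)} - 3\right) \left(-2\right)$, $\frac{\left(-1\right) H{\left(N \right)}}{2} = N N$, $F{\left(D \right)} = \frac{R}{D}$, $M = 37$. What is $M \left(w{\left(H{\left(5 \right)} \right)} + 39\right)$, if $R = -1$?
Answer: $\frac{8399}{5} \approx 1679.8$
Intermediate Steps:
$F{\left(D \right)} = - \frac{1}{D}$
$H{\left(N \right)} = - 2 N^{2}$ ($H{\left(N \right)} = - 2 N N = - 2 N^{2}$)
$w{\left(n \right)} = \frac{32}{5}$ ($w{\left(n \right)} = \left(- \frac{1}{5} - 3\right) \left(-2\right) = \left(- \frac{16}{5}\right) \left(-2\right) = \frac{32}{5}$)
$M \left(w{\left(H{\left(5 \right)} \right)} + 39\right) = 37 \left(\frac{32}{5} + 39\right) = 37 \cdot \frac{227}{5} = \frac{8399}{5}$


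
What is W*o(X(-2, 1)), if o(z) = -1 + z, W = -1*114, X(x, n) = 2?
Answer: -114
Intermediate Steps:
W = -114
W*o(X(-2, 1)) = -114*(-1 + 2) = -114*1 = -114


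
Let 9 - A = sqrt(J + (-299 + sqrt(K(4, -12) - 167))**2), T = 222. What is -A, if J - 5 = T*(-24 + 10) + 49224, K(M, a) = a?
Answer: -9 + sqrt(135343 - 598*I*sqrt(179)) ≈ 359.05 - 10.869*I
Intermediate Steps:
J = 46121 (J = 5 + (222*(-24 + 10) + 49224) = 5 + (222*(-14) + 49224) = 5 + (-3108 + 49224) = 5 + 46116 = 46121)
A = 9 - sqrt(46121 + (-299 + I*sqrt(179))**2) (A = 9 - sqrt(46121 + (-299 + sqrt(-12 - 167))**2) = 9 - sqrt(46121 + (-299 + sqrt(-179))**2) = 9 - sqrt(46121 + (-299 + I*sqrt(179))**2) ≈ -359.05 + 10.869*I)
-A = -(9 - sqrt(135343 - 598*I*sqrt(179))) = -9 + sqrt(135343 - 598*I*sqrt(179))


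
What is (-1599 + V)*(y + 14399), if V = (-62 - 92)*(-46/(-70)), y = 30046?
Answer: -75565389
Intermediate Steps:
V = -506/5 (V = -(-7084)*(-1)/70 = -154*23/35 = -506/5 ≈ -101.20)
(-1599 + V)*(y + 14399) = (-1599 - 506/5)*(30046 + 14399) = -8501/5*44445 = -75565389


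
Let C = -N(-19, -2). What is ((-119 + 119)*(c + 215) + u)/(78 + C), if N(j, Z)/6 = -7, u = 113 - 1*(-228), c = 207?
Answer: 341/120 ≈ 2.8417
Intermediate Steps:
u = 341 (u = 113 + 228 = 341)
N(j, Z) = -42 (N(j, Z) = 6*(-7) = -42)
C = 42 (C = -1*(-42) = 42)
((-119 + 119)*(c + 215) + u)/(78 + C) = ((-119 + 119)*(207 + 215) + 341)/(78 + 42) = (0*422 + 341)/120 = (0 + 341)*(1/120) = 341*(1/120) = 341/120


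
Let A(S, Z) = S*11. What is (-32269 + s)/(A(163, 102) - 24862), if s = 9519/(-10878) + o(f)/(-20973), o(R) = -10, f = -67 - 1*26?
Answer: 41594281109/29734806318 ≈ 1.3988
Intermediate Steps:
A(S, Z) = 11*S
f = -93 (f = -67 - 26 = -93)
s = -66511069/76048098 (s = 9519/(-10878) - 10/(-20973) = 9519*(-1/10878) - 10*(-1/20973) = -3173/3626 + 10/20973 = -66511069/76048098 ≈ -0.87459)
(-32269 + s)/(A(163, 102) - 24862) = (-32269 - 66511069/76048098)/(11*163 - 24862) = -2454062585431/(76048098*(1793 - 24862)) = -2454062585431/76048098/(-23069) = -2454062585431/76048098*(-1/23069) = 41594281109/29734806318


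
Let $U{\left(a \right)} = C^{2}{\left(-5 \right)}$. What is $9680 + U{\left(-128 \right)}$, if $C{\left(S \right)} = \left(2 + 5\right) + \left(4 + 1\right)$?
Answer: $9824$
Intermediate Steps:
$C{\left(S \right)} = 12$ ($C{\left(S \right)} = 7 + 5 = 12$)
$U{\left(a \right)} = 144$ ($U{\left(a \right)} = 12^{2} = 144$)
$9680 + U{\left(-128 \right)} = 9680 + 144 = 9824$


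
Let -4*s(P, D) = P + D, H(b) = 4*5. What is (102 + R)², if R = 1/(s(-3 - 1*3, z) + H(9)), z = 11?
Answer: 58583716/5625 ≈ 10415.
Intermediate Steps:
H(b) = 20
s(P, D) = -D/4 - P/4 (s(P, D) = -(P + D)/4 = -(D + P)/4 = -D/4 - P/4)
R = 4/75 (R = 1/((-¼*11 - (-3 - 1*3)/4) + 20) = 1/((-11/4 - (-3 - 3)/4) + 20) = 1/((-11/4 - ¼*(-6)) + 20) = 1/((-11/4 + 3/2) + 20) = 1/(-5/4 + 20) = 1/(75/4) = 4/75 ≈ 0.053333)
(102 + R)² = (102 + 4/75)² = (7654/75)² = 58583716/5625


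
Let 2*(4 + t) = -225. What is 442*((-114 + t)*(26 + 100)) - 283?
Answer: -12837289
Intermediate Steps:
t = -233/2 (t = -4 + (1/2)*(-225) = -4 - 225/2 = -233/2 ≈ -116.50)
442*((-114 + t)*(26 + 100)) - 283 = 442*((-114 - 233/2)*(26 + 100)) - 283 = 442*(-461/2*126) - 283 = 442*(-29043) - 283 = -12837006 - 283 = -12837289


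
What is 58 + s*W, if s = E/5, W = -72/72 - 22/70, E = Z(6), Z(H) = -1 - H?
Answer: 1496/25 ≈ 59.840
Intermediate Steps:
E = -7 (E = -1 - 1*6 = -1 - 6 = -7)
W = -46/35 (W = -72*1/72 - 22*1/70 = -1 - 11/35 = -46/35 ≈ -1.3143)
s = -7/5 ≈ -1.4000
58 + s*W = 58 - 7/5*(-46/35) = 58 + 46/25 = 1496/25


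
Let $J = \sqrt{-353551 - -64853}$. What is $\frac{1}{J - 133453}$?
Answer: $- \frac{133453}{17809991907} - \frac{i \sqrt{288698}}{17809991907} \approx -7.4932 \cdot 10^{-6} - 3.0169 \cdot 10^{-8} i$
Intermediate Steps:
$J = i \sqrt{288698}$ ($J = \sqrt{-353551 + \left(-7 + 64860\right)} = \sqrt{-353551 + 64853} = \sqrt{-288698} = i \sqrt{288698} \approx 537.31 i$)
$\frac{1}{J - 133453} = \frac{1}{i \sqrt{288698} - 133453} = \frac{1}{-133453 + i \sqrt{288698}}$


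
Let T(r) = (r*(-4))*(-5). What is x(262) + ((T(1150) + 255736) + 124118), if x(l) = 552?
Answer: 403406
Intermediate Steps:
T(r) = 20*r (T(r) = -4*r*(-5) = 20*r)
x(262) + ((T(1150) + 255736) + 124118) = 552 + ((20*1150 + 255736) + 124118) = 552 + ((23000 + 255736) + 124118) = 552 + (278736 + 124118) = 552 + 402854 = 403406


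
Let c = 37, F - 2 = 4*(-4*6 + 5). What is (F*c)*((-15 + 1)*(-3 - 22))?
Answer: -958300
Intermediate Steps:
F = -74 (F = 2 + 4*(-4*6 + 5) = 2 + 4*(-24 + 5) = 2 + 4*(-19) = 2 - 76 = -74)
(F*c)*((-15 + 1)*(-3 - 22)) = (-74*37)*((-15 + 1)*(-3 - 22)) = -(-38332)*(-25) = -2738*350 = -958300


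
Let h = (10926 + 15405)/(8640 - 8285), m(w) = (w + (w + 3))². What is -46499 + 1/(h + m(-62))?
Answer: -242905474759/5223886 ≈ -46499.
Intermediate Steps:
m(w) = (3 + 2*w)² (m(w) = (w + (3 + w))² = (3 + 2*w)²)
h = 26331/355 ≈ 74.172
-46499 + 1/(h + m(-62)) = -46499 + 1/(26331/355 + (3 + 2*(-62))²) = -46499 + 1/(26331/355 + (3 - 124)²) = -46499 + 1/(26331/355 + (-121)²) = -46499 + 1/(26331/355 + 14641) = -46499 + 1/(5223886/355) = -46499 + 355/5223886 = -242905474759/5223886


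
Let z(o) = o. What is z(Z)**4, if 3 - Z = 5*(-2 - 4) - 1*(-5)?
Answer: 614656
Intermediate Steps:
Z = 28 (Z = 3 - (5*(-2 - 4) - 1*(-5)) = 3 - (5*(-6) + 5) = 3 - (-30 + 5) = 3 - 1*(-25) = 3 + 25 = 28)
z(Z)**4 = 28**4 = 614656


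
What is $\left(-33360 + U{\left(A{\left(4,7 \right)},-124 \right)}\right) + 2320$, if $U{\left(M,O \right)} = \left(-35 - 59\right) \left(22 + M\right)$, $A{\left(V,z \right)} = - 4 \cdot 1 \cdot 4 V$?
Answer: $-27092$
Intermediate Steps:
$A{\left(V,z \right)} = - 16 V$ ($A{\left(V,z \right)} = - 4 \cdot 4 V = - 16 V$)
$U{\left(M,O \right)} = -2068 - 94 M$ ($U{\left(M,O \right)} = - 94 \left(22 + M\right) = -2068 - 94 M$)
$\left(-33360 + U{\left(A{\left(4,7 \right)},-124 \right)}\right) + 2320 = \left(-33360 - \left(2068 + 94 \left(\left(-16\right) 4\right)\right)\right) + 2320 = \left(-33360 - -3948\right) + 2320 = \left(-33360 + \left(-2068 + 6016\right)\right) + 2320 = \left(-33360 + 3948\right) + 2320 = -29412 + 2320 = -27092$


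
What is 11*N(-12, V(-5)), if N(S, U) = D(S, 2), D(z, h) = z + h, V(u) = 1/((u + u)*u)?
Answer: -110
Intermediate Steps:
V(u) = 1/(2*u**2) (V(u) = 1/(((2*u))*u) = (1/(2*u))/u = 1/(2*u**2))
D(z, h) = h + z
N(S, U) = 2 + S
11*N(-12, V(-5)) = 11*(2 - 12) = 11*(-10) = -110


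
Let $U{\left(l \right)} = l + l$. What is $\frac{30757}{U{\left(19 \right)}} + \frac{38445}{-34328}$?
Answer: $\frac{527182693}{652232} \approx 808.27$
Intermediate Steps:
$U{\left(l \right)} = 2 l$
$\frac{30757}{U{\left(19 \right)}} + \frac{38445}{-34328} = \frac{30757}{2 \cdot 19} + \frac{38445}{-34328} = \frac{30757}{38} + 38445 \left(- \frac{1}{34328}\right) = 30757 \cdot \frac{1}{38} - \frac{38445}{34328} = \frac{30757}{38} - \frac{38445}{34328} = \frac{527182693}{652232}$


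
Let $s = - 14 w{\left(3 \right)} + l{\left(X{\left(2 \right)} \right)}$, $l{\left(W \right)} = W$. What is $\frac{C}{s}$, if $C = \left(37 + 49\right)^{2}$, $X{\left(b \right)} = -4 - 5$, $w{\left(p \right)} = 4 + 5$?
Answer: $- \frac{7396}{135} \approx -54.785$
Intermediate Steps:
$w{\left(p \right)} = 9$
$X{\left(b \right)} = -9$
$s = -135$ ($s = \left(-14\right) 9 - 9 = -126 - 9 = -135$)
$C = 7396$ ($C = 86^{2} = 7396$)
$\frac{C}{s} = \frac{7396}{-135} = 7396 \left(- \frac{1}{135}\right) = - \frac{7396}{135}$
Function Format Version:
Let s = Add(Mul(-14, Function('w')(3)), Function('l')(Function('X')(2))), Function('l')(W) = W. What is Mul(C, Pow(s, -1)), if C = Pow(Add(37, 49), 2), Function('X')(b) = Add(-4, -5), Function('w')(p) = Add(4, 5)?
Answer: Rational(-7396, 135) ≈ -54.785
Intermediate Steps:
Function('w')(p) = 9
Function('X')(b) = -9
s = -135 (s = Add(Mul(-14, 9), -9) = Add(-126, -9) = -135)
C = 7396 (C = Pow(86, 2) = 7396)
Mul(C, Pow(s, -1)) = Mul(7396, Pow(-135, -1)) = Mul(7396, Rational(-1, 135)) = Rational(-7396, 135)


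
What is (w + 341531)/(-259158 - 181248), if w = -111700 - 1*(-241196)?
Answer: -157009/146802 ≈ -1.0695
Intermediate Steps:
w = 129496 (w = -111700 + 241196 = 129496)
(w + 341531)/(-259158 - 181248) = (129496 + 341531)/(-259158 - 181248) = 471027/(-440406) = 471027*(-1/440406) = -157009/146802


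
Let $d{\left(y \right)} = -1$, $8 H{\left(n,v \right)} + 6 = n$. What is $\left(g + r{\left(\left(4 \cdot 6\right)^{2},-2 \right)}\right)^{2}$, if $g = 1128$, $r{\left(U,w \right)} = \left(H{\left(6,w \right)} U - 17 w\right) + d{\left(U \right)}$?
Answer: $1347921$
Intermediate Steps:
$H{\left(n,v \right)} = - \frac{3}{4} + \frac{n}{8}$
$r{\left(U,w \right)} = -1 - 17 w$ ($r{\left(U,w \right)} = \left(\left(- \frac{3}{4} + \frac{1}{8} \cdot 6\right) U - 17 w\right) - 1 = \left(\left(- \frac{3}{4} + \frac{3}{4}\right) U - 17 w\right) - 1 = \left(0 U - 17 w\right) - 1 = \left(0 - 17 w\right) - 1 = - 17 w - 1 = -1 - 17 w$)
$\left(g + r{\left(\left(4 \cdot 6\right)^{2},-2 \right)}\right)^{2} = \left(1128 - -33\right)^{2} = \left(1128 + \left(-1 + 34\right)\right)^{2} = \left(1128 + 33\right)^{2} = 1161^{2} = 1347921$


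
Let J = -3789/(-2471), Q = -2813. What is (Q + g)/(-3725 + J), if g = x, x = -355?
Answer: 355824/418213 ≈ 0.85082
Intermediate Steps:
J = 3789/2471 (J = -3789*(-1/2471) = 3789/2471 ≈ 1.5334)
g = -355
(Q + g)/(-3725 + J) = (-2813 - 355)/(-3725 + 3789/2471) = -3168/(-9200686/2471) = -3168*(-2471/9200686) = 355824/418213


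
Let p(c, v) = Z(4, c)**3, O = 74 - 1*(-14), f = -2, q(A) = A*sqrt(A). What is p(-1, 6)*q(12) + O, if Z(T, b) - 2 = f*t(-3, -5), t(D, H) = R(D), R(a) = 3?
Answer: 88 - 1536*sqrt(3) ≈ -2572.4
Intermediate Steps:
t(D, H) = 3
q(A) = A**(3/2)
O = 88 (O = 74 + 14 = 88)
Z(T, b) = -4 (Z(T, b) = 2 - 2*3 = 2 - 6 = -4)
p(c, v) = -64 (p(c, v) = (-4)**3 = -64)
p(-1, 6)*q(12) + O = -1536*sqrt(3) + 88 = 88 - 1536*sqrt(3)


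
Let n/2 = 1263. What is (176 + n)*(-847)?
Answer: -2288594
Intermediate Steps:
n = 2526 (n = 2*1263 = 2526)
(176 + n)*(-847) = (176 + 2526)*(-847) = 2702*(-847) = -2288594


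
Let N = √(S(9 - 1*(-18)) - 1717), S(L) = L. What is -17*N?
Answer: -221*I*√10 ≈ -698.86*I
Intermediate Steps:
N = 13*I*√10 (N = √((9 - 1*(-18)) - 1717) = √((9 + 18) - 1717) = √(27 - 1717) = √(-1690) = 13*I*√10 ≈ 41.11*I)
-17*N = -221*I*√10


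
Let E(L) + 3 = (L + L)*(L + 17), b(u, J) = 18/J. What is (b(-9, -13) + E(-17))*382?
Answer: -21774/13 ≈ -1674.9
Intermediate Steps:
E(L) = -3 + 2*L*(17 + L) (E(L) = -3 + (L + L)*(L + 17) = -3 + (2*L)*(17 + L) = -3 + 2*L*(17 + L))
(b(-9, -13) + E(-17))*382 = (18/(-13) + (-3 + 2*(-17)**2 + 34*(-17)))*382 = (18*(-1/13) + (-3 + 2*289 - 578))*382 = (-18/13 + (-3 + 578 - 578))*382 = (-18/13 - 3)*382 = -57/13*382 = -21774/13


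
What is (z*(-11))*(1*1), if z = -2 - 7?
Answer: 99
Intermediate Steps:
z = -9
(z*(-11))*(1*1) = (-9*(-11))*(1*1) = 99*1 = 99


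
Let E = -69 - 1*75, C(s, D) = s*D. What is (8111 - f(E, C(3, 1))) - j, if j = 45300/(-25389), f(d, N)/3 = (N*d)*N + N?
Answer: 101486470/8463 ≈ 11992.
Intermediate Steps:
C(s, D) = D*s
E = -144 (E = -69 - 75 = -144)
f(d, N) = 3*N + 3*d*N² (f(d, N) = 3*((N*d)*N + N) = 3*(d*N² + N) = 3*(N + d*N²) = 3*N + 3*d*N²)
j = -15100/8463 (j = 45300*(-1/25389) = -15100/8463 ≈ -1.7842)
(8111 - f(E, C(3, 1))) - j = (8111 - 3*1*3*(1 + (1*3)*(-144))) - 1*(-15100/8463) = (8111 - 3*3*(1 + 3*(-144))) + 15100/8463 = (8111 - 3*3*(1 - 432)) + 15100/8463 = (8111 - 3*3*(-431)) + 15100/8463 = (8111 - 1*(-3879)) + 15100/8463 = (8111 + 3879) + 15100/8463 = 11990 + 15100/8463 = 101486470/8463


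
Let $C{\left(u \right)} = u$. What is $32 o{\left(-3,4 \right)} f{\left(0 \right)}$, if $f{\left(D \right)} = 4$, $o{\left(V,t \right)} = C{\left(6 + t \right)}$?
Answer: $1280$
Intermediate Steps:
$o{\left(V,t \right)} = 6 + t$
$32 o{\left(-3,4 \right)} f{\left(0 \right)} = 32 \left(6 + 4\right) 4 = 32 \cdot 10 \cdot 4 = 320 \cdot 4 = 1280$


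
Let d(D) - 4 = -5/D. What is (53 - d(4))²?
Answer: 40401/16 ≈ 2525.1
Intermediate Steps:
d(D) = 4 - 5/D
(53 - d(4))² = (53 - (4 - 5/4))² = (53 - 1*11/4)² = (53 - 11/4)² = (201/4)² = 40401/16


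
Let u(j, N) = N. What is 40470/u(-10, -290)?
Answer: -4047/29 ≈ -139.55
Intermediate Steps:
40470/u(-10, -290) = 40470/(-290) = 40470*(-1/290) = -4047/29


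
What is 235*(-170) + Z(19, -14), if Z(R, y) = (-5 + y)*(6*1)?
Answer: -40064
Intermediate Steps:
Z(R, y) = -30 + 6*y (Z(R, y) = (-5 + y)*6 = -30 + 6*y)
235*(-170) + Z(19, -14) = 235*(-170) + (-30 + 6*(-14)) = -39950 + (-30 - 84) = -39950 - 114 = -40064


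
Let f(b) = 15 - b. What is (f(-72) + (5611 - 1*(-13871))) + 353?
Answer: 19922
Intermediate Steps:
(f(-72) + (5611 - 1*(-13871))) + 353 = ((15 - 1*(-72)) + (5611 - 1*(-13871))) + 353 = ((15 + 72) + (5611 + 13871)) + 353 = (87 + 19482) + 353 = 19569 + 353 = 19922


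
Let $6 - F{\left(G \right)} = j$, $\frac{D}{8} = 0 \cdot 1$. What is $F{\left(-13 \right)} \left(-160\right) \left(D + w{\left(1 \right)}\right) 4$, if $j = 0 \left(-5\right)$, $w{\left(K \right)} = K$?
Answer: $-3840$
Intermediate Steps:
$j = 0$
$D = 0$ ($D = 8 \cdot 0 \cdot 1 = 8 \cdot 0 = 0$)
$F{\left(G \right)} = 6$ ($F{\left(G \right)} = 6 - 0 = 6 + 0 = 6$)
$F{\left(-13 \right)} \left(-160\right) \left(D + w{\left(1 \right)}\right) 4 = 6 \left(-160\right) \left(0 + 1\right) 4 = - 960 \cdot 1 \cdot 4 = \left(-960\right) 4 = -3840$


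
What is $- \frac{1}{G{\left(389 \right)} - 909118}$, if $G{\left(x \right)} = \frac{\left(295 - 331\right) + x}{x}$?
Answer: $\frac{389}{353646549} \approx 1.1 \cdot 10^{-6}$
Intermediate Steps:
$G{\left(x \right)} = \frac{-36 + x}{x}$
$- \frac{1}{G{\left(389 \right)} - 909118} = - \frac{1}{\frac{-36 + 389}{389} - 909118} = - \frac{1}{\frac{1}{389} \cdot 353 - 909118} = - \frac{1}{\frac{353}{389} - 909118} = - \frac{1}{- \frac{353646549}{389}} = \left(-1\right) \left(- \frac{389}{353646549}\right) = \frac{389}{353646549}$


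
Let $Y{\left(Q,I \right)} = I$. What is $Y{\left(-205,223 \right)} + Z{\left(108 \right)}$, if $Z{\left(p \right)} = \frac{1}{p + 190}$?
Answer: $\frac{66455}{298} \approx 223.0$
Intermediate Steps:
$Z{\left(p \right)} = \frac{1}{190 + p}$
$Y{\left(-205,223 \right)} + Z{\left(108 \right)} = 223 + \frac{1}{190 + 108} = 223 + \frac{1}{298} = \frac{66455}{298}$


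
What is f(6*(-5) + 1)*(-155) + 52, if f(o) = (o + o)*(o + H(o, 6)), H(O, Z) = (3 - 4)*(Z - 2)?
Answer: -296618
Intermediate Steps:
H(O, Z) = 2 - Z (H(O, Z) = -(-2 + Z) = 2 - Z)
f(o) = 2*o*(-4 + o) (f(o) = (o + o)*(o + (2 - 1*6)) = (2*o)*(o + (2 - 6)) = (2*o)*(o - 4) = (2*o)*(-4 + o) = 2*o*(-4 + o))
f(6*(-5) + 1)*(-155) + 52 = (2*(6*(-5) + 1)*(-4 + (6*(-5) + 1)))*(-155) + 52 = (2*(-30 + 1)*(-4 + (-30 + 1)))*(-155) + 52 = (2*(-29)*(-4 - 29))*(-155) + 52 = (2*(-29)*(-33))*(-155) + 52 = 1914*(-155) + 52 = -296670 + 52 = -296618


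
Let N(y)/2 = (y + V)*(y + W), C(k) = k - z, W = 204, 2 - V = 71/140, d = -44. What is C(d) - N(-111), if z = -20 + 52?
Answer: 1420463/70 ≈ 20292.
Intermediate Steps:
V = 209/140 (V = 2 - 71/140 = 209/140 ≈ 1.4929)
z = 32
C(k) = -32 + k (C(k) = k - 1*32 = k - 32 = -32 + k)
N(y) = 2*(204 + y)*(209/140 + y) (N(y) = 2*((y + 209/140)*(y + 204)) = 2*((209/140 + y)*(204 + y)) = 2*((204 + y)*(209/140 + y)) = 2*(204 + y)*(209/140 + y))
C(d) - N(-111) = (-32 - 44) - (21318/35 + 2*(-111)² + (28769/70)*(-111)) = -76 - (21318/35 + 2*12321 - 3193359/70) = -76 - (21318/35 + 24642 - 3193359/70) = -76 - 1*(-1425783/70) = -76 + 1425783/70 = 1420463/70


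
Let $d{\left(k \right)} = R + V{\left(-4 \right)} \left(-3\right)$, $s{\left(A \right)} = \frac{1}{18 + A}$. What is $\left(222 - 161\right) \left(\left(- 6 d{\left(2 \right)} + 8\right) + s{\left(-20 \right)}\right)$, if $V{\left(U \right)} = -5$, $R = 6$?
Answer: $- \frac{14457}{2} \approx -7228.5$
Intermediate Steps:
$d{\left(k \right)} = 21$ ($d{\left(k \right)} = 6 - -15 = 6 + 15 = 21$)
$\left(222 - 161\right) \left(\left(- 6 d{\left(2 \right)} + 8\right) + s{\left(-20 \right)}\right) = \left(222 - 161\right) \left(\left(\left(-6\right) 21 + 8\right) + \frac{1}{18 - 20}\right) = 61 \left(\left(-126 + 8\right) + \frac{1}{-2}\right) = 61 \left(-118 - \frac{1}{2}\right) = 61 \left(- \frac{237}{2}\right) = - \frac{14457}{2}$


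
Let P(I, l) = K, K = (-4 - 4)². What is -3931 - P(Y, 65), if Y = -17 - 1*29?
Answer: -3995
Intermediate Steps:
K = 64 (K = (-8)² = 64)
Y = -46 (Y = -17 - 29 = -46)
P(I, l) = 64
-3931 - P(Y, 65) = -3931 - 1*64 = -3931 - 64 = -3995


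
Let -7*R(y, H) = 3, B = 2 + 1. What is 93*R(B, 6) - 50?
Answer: -629/7 ≈ -89.857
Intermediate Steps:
B = 3
R(y, H) = -3/7 (R(y, H) = -1/7*3 = -3/7)
93*R(B, 6) - 50 = 93*(-3/7) - 50 = -279/7 - 50 = -629/7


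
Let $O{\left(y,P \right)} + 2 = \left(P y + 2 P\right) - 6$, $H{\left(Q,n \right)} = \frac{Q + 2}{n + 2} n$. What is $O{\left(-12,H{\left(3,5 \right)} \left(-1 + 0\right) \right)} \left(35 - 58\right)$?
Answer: $- \frac{4462}{7} \approx -637.43$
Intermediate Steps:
$H{\left(Q,n \right)} = \frac{n \left(2 + Q\right)}{2 + n}$ ($H{\left(Q,n \right)} = \frac{2 + Q}{2 + n} n = \frac{n \left(2 + Q\right)}{2 + n}$)
$O{\left(y,P \right)} = -8 + 2 P + P y$ ($O{\left(y,P \right)} = -2 - \left(6 - 2 P - P y\right) = -2 + \left(-6 + 2 P + P y\right) = -8 + 2 P + P y$)
$O{\left(-12,H{\left(3,5 \right)} \left(-1 + 0\right) \right)} \left(35 - 58\right) = \left(-8 + 2 \frac{5 \left(2 + 3\right)}{2 + 5} \left(-1 + 0\right) + \frac{5 \left(2 + 3\right)}{2 + 5} \left(-1 + 0\right) \left(-12\right)\right) \left(35 - 58\right) = \left(-8 + 2 \cdot 5 \cdot \frac{1}{7} \cdot 5 \left(-1\right) + 5 \cdot \frac{1}{7} \cdot 5 \left(-1\right) \left(-12\right)\right) \left(-23\right) = \left(-8 + 2 \cdot \frac{25}{7} \left(-1\right) + \frac{25}{7} \left(-1\right) \left(-12\right)\right) \left(-23\right) = \left(-8 + 2 \left(- \frac{25}{7}\right) - - \frac{300}{7}\right) \left(-23\right) = \left(-8 - \frac{50}{7} + \frac{300}{7}\right) \left(-23\right) = \frac{194}{7} \left(-23\right) = - \frac{4462}{7}$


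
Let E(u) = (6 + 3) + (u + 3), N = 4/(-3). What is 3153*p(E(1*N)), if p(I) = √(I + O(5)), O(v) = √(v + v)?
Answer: 1051*√(96 + 9*√10) ≈ 11725.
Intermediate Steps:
N = -4/3 (N = 4*(-⅓) = -4/3 ≈ -1.3333)
O(v) = √2*√v (O(v) = √(2*v) = √2*√v)
E(u) = 12 + u (E(u) = 9 + (3 + u) = 12 + u)
p(I) = √(I + √10) (p(I) = √(I + √2*√5) = √(I + √10))
3153*p(E(1*N)) = 3153*√((12 + 1*(-4/3)) + √10) = 3153*√((12 - 4/3) + √10) = 3153*√(32/3 + √10)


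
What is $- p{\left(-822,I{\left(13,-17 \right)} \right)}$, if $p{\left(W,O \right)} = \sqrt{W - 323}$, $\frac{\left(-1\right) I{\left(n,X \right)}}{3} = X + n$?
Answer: $- i \sqrt{1145} \approx - 33.838 i$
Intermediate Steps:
$I{\left(n,X \right)} = - 3 X - 3 n$ ($I{\left(n,X \right)} = - 3 \left(X + n\right) = - 3 X - 3 n$)
$p{\left(W,O \right)} = \sqrt{-323 + W}$
$- p{\left(-822,I{\left(13,-17 \right)} \right)} = - \sqrt{-323 - 822} = - \sqrt{-1145} = - i \sqrt{1145}$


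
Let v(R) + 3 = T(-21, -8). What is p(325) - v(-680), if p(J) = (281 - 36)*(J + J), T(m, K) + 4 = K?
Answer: 159265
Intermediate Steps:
T(m, K) = -4 + K
v(R) = -15 (v(R) = -3 + (-4 - 8) = -3 - 12 = -15)
p(J) = 490*J (p(J) = 245*(2*J) = 490*J)
p(325) - v(-680) = 490*325 - 1*(-15) = 159250 + 15 = 159265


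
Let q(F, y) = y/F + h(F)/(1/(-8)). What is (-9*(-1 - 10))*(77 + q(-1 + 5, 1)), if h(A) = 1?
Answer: 27423/4 ≈ 6855.8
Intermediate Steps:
q(F, y) = -8 + y/F (q(F, y) = y/F + 1/1/(-8) = y/F + 1/(-⅛) = y/F + 1*(-8) = y/F - 8 = -8 + y/F)
(-9*(-1 - 10))*(77 + q(-1 + 5, 1)) = (-9*(-1 - 10))*(77 + (-8 + 1/(-1 + 5))) = (-9*(-11))*(77 + (-8 + 1/4)) = 99*(77 + (-8 + 1*(¼))) = 99*(77 + (-8 + ¼)) = 99*(77 - 31/4) = 99*(277/4) = 27423/4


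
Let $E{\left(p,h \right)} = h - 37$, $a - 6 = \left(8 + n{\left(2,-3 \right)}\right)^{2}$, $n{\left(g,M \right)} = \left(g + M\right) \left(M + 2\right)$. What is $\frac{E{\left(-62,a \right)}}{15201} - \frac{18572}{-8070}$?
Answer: $\frac{47119412}{20445345} \approx 2.3047$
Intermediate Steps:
$n{\left(g,M \right)} = \left(2 + M\right) \left(M + g\right)$ ($n{\left(g,M \right)} = \left(M + g\right) \left(2 + M\right) = \left(2 + M\right) \left(M + g\right)$)
$a = 87$ ($a = 6 + \left(8 + \left(\left(-3\right)^{2} + 2 \left(-3\right) + 2 \cdot 2 - 6\right)\right)^{2} = 6 + \left(8 + \left(9 - 6 + 4 - 6\right)\right)^{2} = 6 + \left(8 + 1\right)^{2} = 6 + 9^{2} = 6 + 81 = 87$)
$E{\left(p,h \right)} = -37 + h$
$\frac{E{\left(-62,a \right)}}{15201} - \frac{18572}{-8070} = \frac{-37 + 87}{15201} - \frac{18572}{-8070} = 50 \cdot \frac{1}{15201} - - \frac{9286}{4035} = \frac{50}{15201} + \frac{9286}{4035} = \frac{47119412}{20445345}$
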